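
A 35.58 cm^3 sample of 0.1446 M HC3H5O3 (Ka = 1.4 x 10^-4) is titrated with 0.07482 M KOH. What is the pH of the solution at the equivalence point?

n(HC3H5O3) = 0.1446 x 0.03558 = 0.005145 mol; V(KOH) at equivalence = 0.005145/0.07482 = 0.06876 L.
At equivalence all the acid is converted to C3H5O3-; total volume = 0.03558 + 0.06876 = 0.1043 L, so [C3H5O3-] = 0.005145/0.1043 = 0.04931 M.
Kb = Kw/Ka = 1.0e-14 / 1.4 x 10^-4 = 7.14e-11.
[OH^-] = sqrt(Kb x [C3H5O3-]) = sqrt(7.14e-11 x 0.04931) = 1.88e-6 M.
pOH = 5.73, so pH = 14.00 - 5.73 = 8.27.

8.27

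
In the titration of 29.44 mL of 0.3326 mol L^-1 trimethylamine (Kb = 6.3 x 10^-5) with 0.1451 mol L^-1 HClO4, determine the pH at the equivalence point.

5.40

n((CH3)3N) = 0.3326 x 0.02944 = 0.009792 mol; V(HClO4) at equivalence = 0.009792/0.1451 = 0.06748 L.
At equivalence the base is fully converted to (CH3)3NH+; total volume = 0.09692 L, so [(CH3)3NH+] = 0.009792/0.09692 = 0.1010 M.
Ka((CH3)3NH+) = Kw/Kb = 1.0e-14 / 6.3 x 10^-5 = 1.59e-10.
[H^+] = sqrt(Ka x [(CH3)3NH+]) = sqrt(1.59e-10 x 0.1010) = 4.00e-6 M.
pH = -log(4.00e-6) = 5.40.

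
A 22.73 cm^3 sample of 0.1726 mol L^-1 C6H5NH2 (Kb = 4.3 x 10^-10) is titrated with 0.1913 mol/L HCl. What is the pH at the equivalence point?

n(C6H5NH2) = 0.1726 x 0.02273 = 0.003923 mol; V(HCl) at equivalence = 0.003923/0.1913 = 0.02051 L.
At equivalence the base is fully converted to C6H5NH3+; total volume = 0.04324 L, so [C6H5NH3+] = 0.003923/0.04324 = 0.09073 M.
Ka(C6H5NH3+) = Kw/Kb = 1.0e-14 / 4.3 x 10^-10 = 2.33e-5.
[H^+] = sqrt(Ka x [C6H5NH3+]) = sqrt(2.33e-5 x 0.09073) = 0.00145 M.
pH = -log(0.00145) = 2.84.

2.84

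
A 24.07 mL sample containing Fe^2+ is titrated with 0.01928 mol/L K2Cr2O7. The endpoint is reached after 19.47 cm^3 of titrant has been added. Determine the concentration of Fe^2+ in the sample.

0.0936 M

n(K2Cr2O7) = 0.01928 x 0.01947 = 0.0003754 mol.
From the balanced equation, 1 mol K2Cr2O7 reacts with 6 mol Fe^2+, so n(Fe^2+) = 0.0003754 x 6/1 = 0.002252 mol.
[Fe^2+] = 0.002252 / 0.02407 L = 0.0936 M.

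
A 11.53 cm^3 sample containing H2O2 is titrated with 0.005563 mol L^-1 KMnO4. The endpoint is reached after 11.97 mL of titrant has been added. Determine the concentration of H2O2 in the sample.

n(KMnO4) = 0.005563 x 0.01197 = 6.659e-5 mol.
From the balanced equation, 2 mol KMnO4 reacts with 5 mol H2O2, so n(H2O2) = 6.659e-5 x 5/2 = 0.0001665 mol.
[H2O2] = 0.0001665 / 0.01153 L = 0.0144 M.

0.0144 M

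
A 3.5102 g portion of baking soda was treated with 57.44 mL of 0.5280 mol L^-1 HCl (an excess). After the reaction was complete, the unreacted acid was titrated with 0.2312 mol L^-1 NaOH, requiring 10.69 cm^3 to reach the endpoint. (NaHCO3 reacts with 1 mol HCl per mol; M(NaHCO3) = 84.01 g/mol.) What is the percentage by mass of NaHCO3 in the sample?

66.7%

Total n(HCl) added = 0.5280 x 0.05744 = 0.03033 mol.
n(NaOH) used = 0.2312 x 0.01069 = 0.002472 mol, which equals the excess n(HCl).
So n(HCl) consumed by the sample = 0.03033 - 0.002472 = 0.02786 mol.
n(NaHCO3) = 0.02786 / 1 = 0.02786 mol.
mass NaHCO3 = 0.02786 x 84.01 = 2.340 g, so %NaHCO3 = 2.340/3.5102 x 100 = 66.7%.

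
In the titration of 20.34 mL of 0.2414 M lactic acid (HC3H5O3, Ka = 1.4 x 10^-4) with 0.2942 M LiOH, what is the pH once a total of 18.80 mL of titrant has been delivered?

12.20

n(acid) = 0.2414 x 0.02034 = 0.004910 mol; n(LiOH) added = 0.2942 x 0.01880 = 0.005531 mol.
Base is in excess by 0.005531 - 0.004910 = 0.0006209 mol in a total volume of 0.03914 L.
[OH^-] = 0.0006209/0.03914 = 0.01586 M, so pOH = 1.80 and pH = 14.00 - 1.80 = 12.20.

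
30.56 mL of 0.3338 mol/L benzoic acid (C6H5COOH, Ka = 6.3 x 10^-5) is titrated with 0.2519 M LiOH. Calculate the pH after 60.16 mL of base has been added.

12.74

n(acid) = 0.3338 x 0.03056 = 0.01020 mol; n(LiOH) added = 0.2519 x 0.06016 = 0.01515 mol.
Base is in excess by 0.01515 - 0.01020 = 0.004953 mol in a total volume of 0.09072 L.
[OH^-] = 0.004953/0.09072 = 0.05460 M, so pOH = 1.26 and pH = 14.00 - 1.26 = 12.74.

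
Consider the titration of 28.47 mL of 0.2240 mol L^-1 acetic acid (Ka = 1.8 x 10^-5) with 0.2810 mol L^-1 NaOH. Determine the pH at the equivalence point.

n(CH3COOH) = 0.2240 x 0.02847 = 0.006377 mol; V(NaOH) at equivalence = 0.006377/0.2810 = 0.02269 L.
At equivalence all the acid is converted to CH3COO-; total volume = 0.02847 + 0.02269 = 0.05116 L, so [CH3COO-] = 0.006377/0.05116 = 0.1246 M.
Kb = Kw/Ka = 1.0e-14 / 1.8 x 10^-5 = 5.56e-10.
[OH^-] = sqrt(Kb x [CH3COO-]) = sqrt(5.56e-10 x 0.1246) = 8.32e-6 M.
pOH = 5.08, so pH = 14.00 - 5.08 = 8.92.

8.92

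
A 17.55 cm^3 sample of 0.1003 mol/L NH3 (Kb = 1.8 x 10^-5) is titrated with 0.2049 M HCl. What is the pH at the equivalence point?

5.21

n(NH3) = 0.1003 x 0.01755 = 0.001760 mol; V(HCl) at equivalence = 0.001760/0.2049 = 0.008591 L.
At equivalence the base is fully converted to NH4+; total volume = 0.02614 L, so [NH4+] = 0.001760/0.02614 = 0.06734 M.
Ka(NH4+) = Kw/Kb = 1.0e-14 / 1.8 x 10^-5 = 5.56e-10.
[H^+] = sqrt(Ka x [NH4+]) = sqrt(5.56e-10 x 0.06734) = 6.12e-6 M.
pH = -log(6.12e-6) = 5.21.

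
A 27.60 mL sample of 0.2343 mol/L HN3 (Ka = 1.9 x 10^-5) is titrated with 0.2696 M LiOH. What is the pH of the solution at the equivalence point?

8.91

n(HN3) = 0.2343 x 0.02760 = 0.006467 mol; V(LiOH) at equivalence = 0.006467/0.2696 = 0.02399 L.
At equivalence all the acid is converted to N3-; total volume = 0.02760 + 0.02399 = 0.05159 L, so [N3-] = 0.006467/0.05159 = 0.1254 M.
Kb = Kw/Ka = 1.0e-14 / 1.9 x 10^-5 = 5.26e-10.
[OH^-] = sqrt(Kb x [N3-]) = sqrt(5.26e-10 x 0.1254) = 8.12e-6 M.
pOH = 5.09, so pH = 14.00 - 5.09 = 8.91.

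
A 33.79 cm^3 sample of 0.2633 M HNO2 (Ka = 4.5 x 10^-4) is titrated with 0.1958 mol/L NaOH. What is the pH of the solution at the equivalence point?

n(HNO2) = 0.2633 x 0.03379 = 0.008897 mol; V(NaOH) at equivalence = 0.008897/0.1958 = 0.04544 L.
At equivalence all the acid is converted to NO2-; total volume = 0.03379 + 0.04544 = 0.07923 L, so [NO2-] = 0.008897/0.07923 = 0.1123 M.
Kb = Kw/Ka = 1.0e-14 / 4.5 x 10^-4 = 2.22e-11.
[OH^-] = sqrt(Kb x [NO2-]) = sqrt(2.22e-11 x 0.1123) = 1.58e-6 M.
pOH = 5.80, so pH = 14.00 - 5.80 = 8.20.

8.20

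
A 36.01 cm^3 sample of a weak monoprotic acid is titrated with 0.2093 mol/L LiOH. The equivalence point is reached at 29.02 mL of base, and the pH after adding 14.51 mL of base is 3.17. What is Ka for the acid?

6.8 x 10^-4

14.51 mL is half of the equivalence volume, so this is the half-equivalence point where [HA] = [A^-].
At half-equivalence pH = pKa, so pKa = 3.17.
Ka = 10^(-3.17) = 6.8 x 10^-4.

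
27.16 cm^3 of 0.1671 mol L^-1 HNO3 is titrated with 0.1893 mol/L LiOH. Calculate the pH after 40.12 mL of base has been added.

n(acid) = 0.1671 x 0.02716 = 0.004538 mol; n(LiOH) added = 0.1893 x 0.04012 = 0.007595 mol.
Base is in excess by 0.007595 - 0.004538 = 0.003056 mol in a total volume of 0.06728 L.
[OH^-] = 0.003056/0.06728 = 0.04543 M, so pOH = 1.34 and pH = 14.00 - 1.34 = 12.66.

12.66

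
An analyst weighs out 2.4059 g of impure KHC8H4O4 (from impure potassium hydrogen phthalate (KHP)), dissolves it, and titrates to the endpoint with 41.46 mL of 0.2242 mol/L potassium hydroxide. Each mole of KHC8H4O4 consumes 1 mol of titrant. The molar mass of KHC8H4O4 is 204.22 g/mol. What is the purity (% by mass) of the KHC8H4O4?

n(KOH) = 0.2242 x 0.04146 = 0.009295 mol.
n(KHC8H4O4) = 0.009295 / 1 = 0.009295 mol.
mass of KHC8H4O4 = 0.009295 x 204.22 = 1.898 g.
% purity = 1.898 / 2.4059 x 100 = 78.9%.

78.9%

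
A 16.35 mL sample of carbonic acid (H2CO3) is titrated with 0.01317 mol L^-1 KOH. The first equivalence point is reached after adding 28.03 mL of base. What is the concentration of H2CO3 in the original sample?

0.0226 M

n(KOH) = 0.01317 x 0.02803 = 0.0003692 mol.
At the first equivalence point, 1 mol OH^- react per mol H2CO3, so n(H2CO3) = 0.0003692 / 1 = 0.0003692 mol.
[H2CO3] = 0.0003692 / 0.01635 L = 0.0226 M.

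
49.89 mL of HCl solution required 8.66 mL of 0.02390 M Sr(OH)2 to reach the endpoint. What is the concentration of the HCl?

n(Sr(OH)2) delivered = 0.02390 x 0.008660 = 0.0002070 mol.
The reaction is 2 HCl + 1 Sr(OH)2, so n(HCl) = 0.0002070 x 2/1 = 0.0004139 mol.
[HCl] = 0.0004139 mol / 0.04989 L = 0.00830 M.

0.00830 M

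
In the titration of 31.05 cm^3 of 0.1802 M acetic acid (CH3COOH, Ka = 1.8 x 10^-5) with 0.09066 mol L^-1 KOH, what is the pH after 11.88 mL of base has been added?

Initial n(CH3COOH) = 0.1802 x 0.03105 = 0.005595 mol.
n(KOH) added = 0.09066 x 0.01188 = 0.001077 mol, converting that many moles of CH3COOH to CH3COO-.
Remaining n(CH3COOH) = 0.004518 mol; n(CH3COO-) = 0.001077 mol.
By Henderson-Hasselbalch, pH = pKa + log([A^-]/[HA]) = 4.74 + log(0.001077/0.004518) = 4.74 + (-0.62) = 4.12.

4.12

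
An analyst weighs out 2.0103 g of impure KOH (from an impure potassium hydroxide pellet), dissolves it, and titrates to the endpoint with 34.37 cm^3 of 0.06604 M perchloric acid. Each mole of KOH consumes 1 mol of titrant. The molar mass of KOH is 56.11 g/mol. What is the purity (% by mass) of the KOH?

6.34%

n(HClO4) = 0.06604 x 0.03437 = 0.002270 mol.
n(KOH) = 0.002270 / 1 = 0.002270 mol.
mass of KOH = 0.002270 x 56.11 = 0.1274 g.
% purity = 0.1274 / 2.0103 x 100 = 6.34%.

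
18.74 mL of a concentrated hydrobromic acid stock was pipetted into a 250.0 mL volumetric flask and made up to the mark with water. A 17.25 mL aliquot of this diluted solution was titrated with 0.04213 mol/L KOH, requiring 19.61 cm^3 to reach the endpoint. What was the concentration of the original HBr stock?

n(KOH) = 0.04213 x 0.01961 = 0.0008262 mol.
n(HBr) in the aliquot = 0.0008262 mol.
[diluted HBr] = 0.0008262 / 0.01725 = 0.04789 M.
Dilution factor = 250.0/18.74 = 13.34, so [stock] = 0.04789 x 13.34 = 0.639 M.

0.639 M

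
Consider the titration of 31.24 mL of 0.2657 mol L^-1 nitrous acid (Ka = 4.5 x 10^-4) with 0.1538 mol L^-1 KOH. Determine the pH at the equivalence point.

n(HNO2) = 0.2657 x 0.03124 = 0.008300 mol; V(KOH) at equivalence = 0.008300/0.1538 = 0.05397 L.
At equivalence all the acid is converted to NO2-; total volume = 0.03124 + 0.05397 = 0.08521 L, so [NO2-] = 0.008300/0.08521 = 0.09741 M.
Kb = Kw/Ka = 1.0e-14 / 4.5 x 10^-4 = 2.22e-11.
[OH^-] = sqrt(Kb x [NO2-]) = sqrt(2.22e-11 x 0.09741) = 1.47e-6 M.
pOH = 5.83, so pH = 14.00 - 5.83 = 8.17.

8.17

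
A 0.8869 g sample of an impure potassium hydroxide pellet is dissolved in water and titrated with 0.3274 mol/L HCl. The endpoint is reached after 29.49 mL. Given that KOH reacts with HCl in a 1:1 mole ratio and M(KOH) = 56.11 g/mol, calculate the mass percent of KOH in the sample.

61.1%

n(HCl) = 0.3274 x 0.02949 = 0.009655 mol.
n(KOH) = 0.009655 / 1 = 0.009655 mol.
mass of KOH = 0.009655 x 56.11 = 0.5417 g.
% purity = 0.5417 / 0.8869 x 100 = 61.1%.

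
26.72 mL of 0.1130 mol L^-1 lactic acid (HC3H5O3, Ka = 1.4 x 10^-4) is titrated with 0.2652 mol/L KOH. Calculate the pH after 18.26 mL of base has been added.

12.61

n(acid) = 0.1130 x 0.02672 = 0.003019 mol; n(KOH) added = 0.2652 x 0.01826 = 0.004843 mol.
Base is in excess by 0.004843 - 0.003019 = 0.001823 mol in a total volume of 0.04498 L.
[OH^-] = 0.001823/0.04498 = 0.04053 M, so pOH = 1.39 and pH = 14.00 - 1.39 = 12.61.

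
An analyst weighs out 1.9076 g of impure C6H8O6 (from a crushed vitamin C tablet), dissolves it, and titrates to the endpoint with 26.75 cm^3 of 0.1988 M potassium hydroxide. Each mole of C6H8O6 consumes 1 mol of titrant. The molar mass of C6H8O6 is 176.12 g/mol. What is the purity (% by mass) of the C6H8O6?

n(KOH) = 0.1988 x 0.02675 = 0.005318 mol.
n(C6H8O6) = 0.005318 / 1 = 0.005318 mol.
mass of C6H8O6 = 0.005318 x 176.12 = 0.9366 g.
% purity = 0.9366 / 1.9076 x 100 = 49.1%.

49.1%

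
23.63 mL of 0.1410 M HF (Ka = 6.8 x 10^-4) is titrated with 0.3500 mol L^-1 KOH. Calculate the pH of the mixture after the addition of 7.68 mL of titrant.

Initial n(HF) = 0.1410 x 0.02363 = 0.003332 mol.
n(KOH) added = 0.3500 x 0.007680 = 0.002688 mol, converting that many moles of HF to F-.
Remaining n(HF) = 0.0006438 mol; n(F-) = 0.002688 mol.
By Henderson-Hasselbalch, pH = pKa + log([A^-]/[HA]) = 3.17 + log(0.002688/0.0006438) = 3.17 + (+0.62) = 3.79.

3.79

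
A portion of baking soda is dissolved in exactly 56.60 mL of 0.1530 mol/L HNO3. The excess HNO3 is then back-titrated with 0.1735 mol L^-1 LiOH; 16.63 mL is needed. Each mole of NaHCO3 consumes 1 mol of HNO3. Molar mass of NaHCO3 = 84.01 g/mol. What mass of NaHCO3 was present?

0.485 g

Total n(HNO3) added = 0.1530 x 0.05660 = 0.008660 mol.
n(LiOH) used = 0.1735 x 0.01663 = 0.002885 mol, which equals the excess n(HNO3).
So n(HNO3) consumed by the sample = 0.008660 - 0.002885 = 0.005774 mol.
n(NaHCO3) = 0.005774 / 1 = 0.005774 mol.
mass = 0.005774 mol x 84.01 g/mol = 0.485 g.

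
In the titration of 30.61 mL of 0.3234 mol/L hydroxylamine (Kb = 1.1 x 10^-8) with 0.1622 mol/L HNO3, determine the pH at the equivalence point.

n(NH2OH) = 0.3234 x 0.03061 = 0.009899 mol; V(HNO3) at equivalence = 0.009899/0.1622 = 0.06103 L.
At equivalence the base is fully converted to NH3OH+; total volume = 0.09164 L, so [NH3OH+] = 0.009899/0.09164 = 0.1080 M.
Ka(NH3OH+) = Kw/Kb = 1.0e-14 / 1.1 x 10^-8 = 9.09e-7.
[H^+] = sqrt(Ka x [NH3OH+]) = sqrt(9.09e-7 x 0.1080) = 0.000313 M.
pH = -log(0.000313) = 3.50.

3.50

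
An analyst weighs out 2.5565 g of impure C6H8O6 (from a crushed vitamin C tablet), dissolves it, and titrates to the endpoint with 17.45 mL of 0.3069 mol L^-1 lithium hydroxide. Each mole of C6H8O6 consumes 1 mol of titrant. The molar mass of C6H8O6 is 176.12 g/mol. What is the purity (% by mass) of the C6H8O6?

n(LiOH) = 0.3069 x 0.01745 = 0.005355 mol.
n(C6H8O6) = 0.005355 / 1 = 0.005355 mol.
mass of C6H8O6 = 0.005355 x 176.12 = 0.9432 g.
% purity = 0.9432 / 2.5565 x 100 = 36.9%.

36.9%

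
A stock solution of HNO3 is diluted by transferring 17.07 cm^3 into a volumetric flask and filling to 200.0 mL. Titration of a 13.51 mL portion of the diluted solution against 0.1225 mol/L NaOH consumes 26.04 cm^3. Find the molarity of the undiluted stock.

n(NaOH) = 0.1225 x 0.02604 = 0.003190 mol.
n(HNO3) in the aliquot = 0.003190 mol.
[diluted HNO3] = 0.003190 / 0.01351 = 0.2361 M.
Dilution factor = 200.0/17.07 = 11.72, so [stock] = 0.2361 x 11.72 = 2.77 M.

2.77 M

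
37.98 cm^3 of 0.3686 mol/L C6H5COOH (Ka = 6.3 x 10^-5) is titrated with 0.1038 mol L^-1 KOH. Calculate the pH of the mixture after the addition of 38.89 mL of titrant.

3.81

Initial n(C6H5COOH) = 0.3686 x 0.03798 = 0.01400 mol.
n(KOH) added = 0.1038 x 0.03889 = 0.004037 mol, converting that many moles of C6H5COOH to C6H5COO-.
Remaining n(C6H5COOH) = 0.009963 mol; n(C6H5COO-) = 0.004037 mol.
By Henderson-Hasselbalch, pH = pKa + log([A^-]/[HA]) = 4.20 + log(0.004037/0.009963) = 4.20 + (-0.39) = 3.81.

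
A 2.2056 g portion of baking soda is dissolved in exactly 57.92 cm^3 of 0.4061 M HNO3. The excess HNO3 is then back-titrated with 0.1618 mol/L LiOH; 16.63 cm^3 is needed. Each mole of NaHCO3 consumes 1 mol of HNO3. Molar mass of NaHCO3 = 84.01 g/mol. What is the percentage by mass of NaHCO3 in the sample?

79.3%

Total n(HNO3) added = 0.4061 x 0.05792 = 0.02352 mol.
n(LiOH) used = 0.1618 x 0.01663 = 0.002691 mol, which equals the excess n(HNO3).
So n(HNO3) consumed by the sample = 0.02352 - 0.002691 = 0.02083 mol.
n(NaHCO3) = 0.02083 / 1 = 0.02083 mol.
mass NaHCO3 = 0.02083 x 84.01 = 1.750 g, so %NaHCO3 = 1.750/2.2056 x 100 = 79.3%.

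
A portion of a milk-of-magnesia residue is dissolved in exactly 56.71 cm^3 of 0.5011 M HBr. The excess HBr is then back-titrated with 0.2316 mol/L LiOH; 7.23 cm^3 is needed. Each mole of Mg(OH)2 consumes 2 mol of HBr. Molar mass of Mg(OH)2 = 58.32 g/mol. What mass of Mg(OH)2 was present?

0.780 g

Total n(HBr) added = 0.5011 x 0.05671 = 0.02842 mol.
n(LiOH) used = 0.2316 x 0.007230 = 0.001674 mol, which equals the excess n(HBr).
So n(HBr) consumed by the sample = 0.02842 - 0.001674 = 0.02674 mol.
n(Mg(OH)2) = 0.02674 / 2 = 0.01337 mol.
mass = 0.01337 mol x 58.32 g/mol = 0.780 g.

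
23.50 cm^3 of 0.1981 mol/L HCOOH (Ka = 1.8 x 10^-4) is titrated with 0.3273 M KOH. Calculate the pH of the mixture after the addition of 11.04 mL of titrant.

Initial n(HCOOH) = 0.1981 x 0.02350 = 0.004655 mol.
n(KOH) added = 0.3273 x 0.01104 = 0.003613 mol, converting that many moles of HCOOH to HCOO-.
Remaining n(HCOOH) = 0.001042 mol; n(HCOO-) = 0.003613 mol.
By Henderson-Hasselbalch, pH = pKa + log([A^-]/[HA]) = 3.74 + log(0.003613/0.001042) = 3.74 + (+0.54) = 4.28.

4.28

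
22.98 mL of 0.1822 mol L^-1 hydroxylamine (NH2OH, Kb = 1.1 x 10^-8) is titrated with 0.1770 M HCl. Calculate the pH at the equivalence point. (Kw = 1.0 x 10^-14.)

n(NH2OH) = 0.1822 x 0.02298 = 0.004187 mol; V(HCl) at equivalence = 0.004187/0.1770 = 0.02366 L.
At equivalence the base is fully converted to NH3OH+; total volume = 0.04664 L, so [NH3OH+] = 0.004187/0.04664 = 0.08978 M.
Ka(NH3OH+) = Kw/Kb = 1.0e-14 / 1.1 x 10^-8 = 9.09e-7.
[H^+] = sqrt(Ka x [NH3OH+]) = sqrt(9.09e-7 x 0.08978) = 0.000286 M.
pH = -log(0.000286) = 3.54.

3.54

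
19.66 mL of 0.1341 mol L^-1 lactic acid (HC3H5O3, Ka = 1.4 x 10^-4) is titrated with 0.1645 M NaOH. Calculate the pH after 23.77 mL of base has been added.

12.47

n(acid) = 0.1341 x 0.01966 = 0.002636 mol; n(NaOH) added = 0.1645 x 0.02377 = 0.003910 mol.
Base is in excess by 0.003910 - 0.002636 = 0.001274 mol in a total volume of 0.04343 L.
[OH^-] = 0.001274/0.04343 = 0.02933 M, so pOH = 1.53 and pH = 14.00 - 1.53 = 12.47.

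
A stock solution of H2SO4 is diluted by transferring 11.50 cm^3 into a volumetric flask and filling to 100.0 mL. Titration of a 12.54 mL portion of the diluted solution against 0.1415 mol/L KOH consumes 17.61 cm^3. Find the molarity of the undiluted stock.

0.864 M

n(KOH) = 0.1415 x 0.01761 = 0.002492 mol.
n(H2SO4) in the aliquot = 0.002492 x 1/2 = 0.001246 mol.
[diluted H2SO4] = 0.001246 / 0.01254 = 0.09935 M.
Dilution factor = 100.0/11.50 = 8.696, so [stock] = 0.09935 x 8.696 = 0.864 M.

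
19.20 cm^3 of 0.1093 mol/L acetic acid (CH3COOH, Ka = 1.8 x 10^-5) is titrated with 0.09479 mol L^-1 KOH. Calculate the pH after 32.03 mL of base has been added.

12.26

n(acid) = 0.1093 x 0.01920 = 0.002099 mol; n(KOH) added = 0.09479 x 0.03203 = 0.003036 mol.
Base is in excess by 0.003036 - 0.002099 = 0.0009376 mol in a total volume of 0.05123 L.
[OH^-] = 0.0009376/0.05123 = 0.01830 M, so pOH = 1.74 and pH = 14.00 - 1.74 = 12.26.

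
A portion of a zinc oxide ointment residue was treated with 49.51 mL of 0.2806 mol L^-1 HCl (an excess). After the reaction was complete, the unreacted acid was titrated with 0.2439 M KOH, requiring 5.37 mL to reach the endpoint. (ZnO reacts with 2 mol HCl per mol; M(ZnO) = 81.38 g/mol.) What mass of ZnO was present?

0.512 g

Total n(HCl) added = 0.2806 x 0.04951 = 0.01389 mol.
n(KOH) used = 0.2439 x 0.005370 = 0.001310 mol, which equals the excess n(HCl).
So n(HCl) consumed by the sample = 0.01389 - 0.001310 = 0.01258 mol.
n(ZnO) = 0.01258 / 2 = 0.006291 mol.
mass = 0.006291 mol x 81.38 g/mol = 0.512 g.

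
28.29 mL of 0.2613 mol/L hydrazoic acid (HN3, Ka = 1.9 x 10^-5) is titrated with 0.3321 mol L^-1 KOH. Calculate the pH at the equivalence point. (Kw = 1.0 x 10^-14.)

8.94

n(HN3) = 0.2613 x 0.02829 = 0.007392 mol; V(KOH) at equivalence = 0.007392/0.3321 = 0.02226 L.
At equivalence all the acid is converted to N3-; total volume = 0.02829 + 0.02226 = 0.05055 L, so [N3-] = 0.007392/0.05055 = 0.1462 M.
Kb = Kw/Ka = 1.0e-14 / 1.9 x 10^-5 = 5.26e-10.
[OH^-] = sqrt(Kb x [N3-]) = sqrt(5.26e-10 x 0.1462) = 8.77e-6 M.
pOH = 5.06, so pH = 14.00 - 5.06 = 8.94.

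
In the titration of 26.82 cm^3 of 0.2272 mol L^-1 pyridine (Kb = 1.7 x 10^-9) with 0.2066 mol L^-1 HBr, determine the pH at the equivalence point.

n(C5H5N) = 0.2272 x 0.02682 = 0.006094 mol; V(HBr) at equivalence = 0.006094/0.2066 = 0.02949 L.
At equivalence the base is fully converted to C5H5NH+; total volume = 0.05631 L, so [C5H5NH+] = 0.006094/0.05631 = 0.1082 M.
Ka(C5H5NH+) = Kw/Kb = 1.0e-14 / 1.7 x 10^-9 = 5.88e-6.
[H^+] = sqrt(Ka x [C5H5NH+]) = sqrt(5.88e-6 x 0.1082) = 0.000798 M.
pH = -log(0.000798) = 3.10.

3.10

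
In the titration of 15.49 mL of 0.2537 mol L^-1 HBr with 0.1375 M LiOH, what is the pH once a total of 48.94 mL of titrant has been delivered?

12.64

n(acid) = 0.2537 x 0.01549 = 0.003930 mol; n(LiOH) added = 0.1375 x 0.04894 = 0.006729 mol.
Base is in excess by 0.006729 - 0.003930 = 0.002799 mol in a total volume of 0.06443 L.
[OH^-] = 0.002799/0.06443 = 0.04345 M, so pOH = 1.36 and pH = 14.00 - 1.36 = 12.64.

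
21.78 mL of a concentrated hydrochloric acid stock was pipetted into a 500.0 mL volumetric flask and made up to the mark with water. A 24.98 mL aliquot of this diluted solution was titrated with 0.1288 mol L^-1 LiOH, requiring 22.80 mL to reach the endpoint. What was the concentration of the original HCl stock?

n(LiOH) = 0.1288 x 0.02280 = 0.002937 mol.
n(HCl) in the aliquot = 0.002937 mol.
[diluted HCl] = 0.002937 / 0.02498 = 0.1176 M.
Dilution factor = 500.0/21.78 = 22.96, so [stock] = 0.1176 x 22.96 = 2.70 M.

2.70 M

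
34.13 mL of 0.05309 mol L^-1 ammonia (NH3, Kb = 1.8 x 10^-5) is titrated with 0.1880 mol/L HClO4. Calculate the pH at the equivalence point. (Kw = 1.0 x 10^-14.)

n(NH3) = 0.05309 x 0.03413 = 0.001812 mol; V(HClO4) at equivalence = 0.001812/0.1880 = 0.009638 L.
At equivalence the base is fully converted to NH4+; total volume = 0.04377 L, so [NH4+] = 0.001812/0.04377 = 0.04140 M.
Ka(NH4+) = Kw/Kb = 1.0e-14 / 1.8 x 10^-5 = 5.56e-10.
[H^+] = sqrt(Ka x [NH4+]) = sqrt(5.56e-10 x 0.04140) = 4.80e-6 M.
pH = -log(4.80e-6) = 5.32.

5.32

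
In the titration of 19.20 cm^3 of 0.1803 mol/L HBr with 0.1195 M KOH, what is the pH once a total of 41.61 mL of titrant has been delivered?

12.40

n(acid) = 0.1803 x 0.01920 = 0.003462 mol; n(KOH) added = 0.1195 x 0.04161 = 0.004972 mol.
Base is in excess by 0.004972 - 0.003462 = 0.001511 mol in a total volume of 0.06081 L.
[OH^-] = 0.001511/0.06081 = 0.02484 M, so pOH = 1.60 and pH = 14.00 - 1.60 = 12.40.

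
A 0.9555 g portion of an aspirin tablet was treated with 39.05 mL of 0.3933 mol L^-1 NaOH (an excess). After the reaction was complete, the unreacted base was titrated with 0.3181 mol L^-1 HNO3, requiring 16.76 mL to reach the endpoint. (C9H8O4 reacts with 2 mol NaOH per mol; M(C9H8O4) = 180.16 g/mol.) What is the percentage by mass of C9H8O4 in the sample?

Total n(NaOH) added = 0.3933 x 0.03905 = 0.01536 mol.
n(HNO3) used = 0.3181 x 0.01676 = 0.005331 mol, which equals the excess n(NaOH).
So n(NaOH) consumed by the sample = 0.01536 - 0.005331 = 0.01003 mol.
n(C9H8O4) = 0.01003 / 2 = 0.005014 mol.
mass C9H8O4 = 0.005014 x 180.16 = 0.9032 g, so %C9H8O4 = 0.9032/0.9555 x 100 = 94.5%.

94.5%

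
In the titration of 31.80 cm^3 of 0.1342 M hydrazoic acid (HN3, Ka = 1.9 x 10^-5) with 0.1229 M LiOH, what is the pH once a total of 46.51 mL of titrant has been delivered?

12.27

n(acid) = 0.1342 x 0.03180 = 0.004268 mol; n(LiOH) added = 0.1229 x 0.04651 = 0.005716 mol.
Base is in excess by 0.005716 - 0.004268 = 0.001449 mol in a total volume of 0.07831 L.
[OH^-] = 0.001449/0.07831 = 0.01850 M, so pOH = 1.73 and pH = 14.00 - 1.73 = 12.27.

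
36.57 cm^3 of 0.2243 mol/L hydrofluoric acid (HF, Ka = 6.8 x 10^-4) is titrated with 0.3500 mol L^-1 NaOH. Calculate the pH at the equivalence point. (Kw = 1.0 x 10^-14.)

n(HF) = 0.2243 x 0.03657 = 0.008203 mol; V(NaOH) at equivalence = 0.008203/0.3500 = 0.02344 L.
At equivalence all the acid is converted to F-; total volume = 0.03657 + 0.02344 = 0.06001 L, so [F-] = 0.008203/0.06001 = 0.1367 M.
Kb = Kw/Ka = 1.0e-14 / 6.8 x 10^-4 = 1.47e-11.
[OH^-] = sqrt(Kb x [F-]) = sqrt(1.47e-11 x 0.1367) = 1.42e-6 M.
pOH = 5.85, so pH = 14.00 - 5.85 = 8.15.

8.15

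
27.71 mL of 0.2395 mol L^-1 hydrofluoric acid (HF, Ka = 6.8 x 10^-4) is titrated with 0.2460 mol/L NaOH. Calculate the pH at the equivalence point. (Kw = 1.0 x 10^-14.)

8.13

n(HF) = 0.2395 x 0.02771 = 0.006637 mol; V(NaOH) at equivalence = 0.006637/0.2460 = 0.02698 L.
At equivalence all the acid is converted to F-; total volume = 0.02771 + 0.02698 = 0.05469 L, so [F-] = 0.006637/0.05469 = 0.1214 M.
Kb = Kw/Ka = 1.0e-14 / 6.8 x 10^-4 = 1.47e-11.
[OH^-] = sqrt(Kb x [F-]) = sqrt(1.47e-11 x 0.1214) = 1.34e-6 M.
pOH = 5.87, so pH = 14.00 - 5.87 = 8.13.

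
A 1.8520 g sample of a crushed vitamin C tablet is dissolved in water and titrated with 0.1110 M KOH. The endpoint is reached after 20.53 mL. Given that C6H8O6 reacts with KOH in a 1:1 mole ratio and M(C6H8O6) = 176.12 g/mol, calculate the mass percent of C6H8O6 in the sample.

21.7%

n(KOH) = 0.1110 x 0.02053 = 0.002279 mol.
n(C6H8O6) = 0.002279 / 1 = 0.002279 mol.
mass of C6H8O6 = 0.002279 x 176.12 = 0.4013 g.
% purity = 0.4013 / 1.8520 x 100 = 21.7%.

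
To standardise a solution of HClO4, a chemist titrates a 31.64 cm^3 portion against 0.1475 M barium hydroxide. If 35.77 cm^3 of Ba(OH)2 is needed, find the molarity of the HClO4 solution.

n(Ba(OH)2) delivered = 0.1475 x 0.03577 = 0.005276 mol.
The reaction is 2 HClO4 + 1 Ba(OH)2, so n(HClO4) = 0.005276 x 2/1 = 0.01055 mol.
[HClO4] = 0.01055 mol / 0.03164 L = 0.334 M.

0.334 M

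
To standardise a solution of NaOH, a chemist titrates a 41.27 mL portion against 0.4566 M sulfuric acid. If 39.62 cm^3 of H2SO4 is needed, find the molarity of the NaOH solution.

0.877 M

n(H2SO4) delivered = 0.4566 x 0.03962 = 0.01809 mol.
The reaction is 2 NaOH + 1 H2SO4, so n(NaOH) = 0.01809 x 2/1 = 0.03618 mol.
[NaOH] = 0.03618 mol / 0.04127 L = 0.877 M.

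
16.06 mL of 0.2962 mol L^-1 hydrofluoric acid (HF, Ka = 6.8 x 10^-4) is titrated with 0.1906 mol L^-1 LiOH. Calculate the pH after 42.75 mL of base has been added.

n(acid) = 0.2962 x 0.01606 = 0.004757 mol; n(LiOH) added = 0.1906 x 0.04275 = 0.008148 mol.
Base is in excess by 0.008148 - 0.004757 = 0.003391 mol in a total volume of 0.05881 L.
[OH^-] = 0.003391/0.05881 = 0.05766 M, so pOH = 1.24 and pH = 14.00 - 1.24 = 12.76.

12.76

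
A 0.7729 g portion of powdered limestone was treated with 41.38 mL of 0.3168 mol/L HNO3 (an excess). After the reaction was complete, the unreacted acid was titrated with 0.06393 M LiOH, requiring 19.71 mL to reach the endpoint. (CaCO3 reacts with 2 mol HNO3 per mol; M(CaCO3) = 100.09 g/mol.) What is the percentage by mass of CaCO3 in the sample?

76.7%

Total n(HNO3) added = 0.3168 x 0.04138 = 0.01311 mol.
n(LiOH) used = 0.06393 x 0.01971 = 0.001260 mol, which equals the excess n(HNO3).
So n(HNO3) consumed by the sample = 0.01311 - 0.001260 = 0.01185 mol.
n(CaCO3) = 0.01185 / 2 = 0.005925 mol.
mass CaCO3 = 0.005925 x 100.09 = 0.5930 g, so %CaCO3 = 0.5930/0.7729 x 100 = 76.7%.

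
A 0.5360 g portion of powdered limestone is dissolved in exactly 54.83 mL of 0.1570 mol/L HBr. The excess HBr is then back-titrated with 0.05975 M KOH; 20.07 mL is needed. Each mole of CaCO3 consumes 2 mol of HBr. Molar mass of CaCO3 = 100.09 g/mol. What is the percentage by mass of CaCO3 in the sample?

Total n(HBr) added = 0.1570 x 0.05483 = 0.008608 mol.
n(KOH) used = 0.05975 x 0.02007 = 0.001199 mol, which equals the excess n(HBr).
So n(HBr) consumed by the sample = 0.008608 - 0.001199 = 0.007409 mol.
n(CaCO3) = 0.007409 / 2 = 0.003705 mol.
mass CaCO3 = 0.003705 x 100.09 = 0.3708 g, so %CaCO3 = 0.3708/0.5360 x 100 = 69.2%.

69.2%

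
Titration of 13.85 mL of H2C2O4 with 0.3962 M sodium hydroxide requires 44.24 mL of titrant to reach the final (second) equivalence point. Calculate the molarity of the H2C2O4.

0.633 M

n(NaOH) = 0.3962 x 0.04424 = 0.01753 mol.
At the final (second) equivalence point, 2 mol OH^- react per mol H2C2O4, so n(H2C2O4) = 0.01753 / 2 = 0.008764 mol.
[H2C2O4] = 0.008764 / 0.01385 L = 0.633 M.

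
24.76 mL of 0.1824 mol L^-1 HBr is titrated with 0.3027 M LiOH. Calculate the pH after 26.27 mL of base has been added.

12.83

n(acid) = 0.1824 x 0.02476 = 0.004516 mol; n(LiOH) added = 0.3027 x 0.02627 = 0.007952 mol.
Base is in excess by 0.007952 - 0.004516 = 0.003436 mol in a total volume of 0.05103 L.
[OH^-] = 0.003436/0.05103 = 0.06733 M, so pOH = 1.17 and pH = 14.00 - 1.17 = 12.83.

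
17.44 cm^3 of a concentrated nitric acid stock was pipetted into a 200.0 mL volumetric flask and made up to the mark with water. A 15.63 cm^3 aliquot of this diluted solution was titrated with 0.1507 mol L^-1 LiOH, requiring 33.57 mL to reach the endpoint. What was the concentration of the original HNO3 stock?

3.71 M

n(LiOH) = 0.1507 x 0.03357 = 0.005059 mol.
n(HNO3) in the aliquot = 0.005059 mol.
[diluted HNO3] = 0.005059 / 0.01563 = 0.3237 M.
Dilution factor = 200.0/17.44 = 11.47, so [stock] = 0.3237 x 11.47 = 3.71 M.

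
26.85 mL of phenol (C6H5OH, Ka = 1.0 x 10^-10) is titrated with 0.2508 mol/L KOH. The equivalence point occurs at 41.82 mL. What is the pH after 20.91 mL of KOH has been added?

10.00

20.91 mL is exactly half the equivalence volume (41.82/2), i.e. the half-equivalence point.
There, n(HA) = n(A^-), so pH = pKa = -log(1.0 x 10^-10) = 10.00.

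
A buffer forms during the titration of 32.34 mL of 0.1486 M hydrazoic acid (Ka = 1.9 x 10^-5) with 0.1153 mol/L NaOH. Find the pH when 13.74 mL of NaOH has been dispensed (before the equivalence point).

4.41

Initial n(HN3) = 0.1486 x 0.03234 = 0.004806 mol.
n(NaOH) added = 0.1153 x 0.01374 = 0.001584 mol, converting that many moles of HN3 to N3-.
Remaining n(HN3) = 0.003222 mol; n(N3-) = 0.001584 mol.
By Henderson-Hasselbalch, pH = pKa + log([A^-]/[HA]) = 4.72 + log(0.001584/0.003222) = 4.72 + (-0.31) = 4.41.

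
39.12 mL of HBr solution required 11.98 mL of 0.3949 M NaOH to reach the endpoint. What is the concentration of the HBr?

0.121 M

n(NaOH) delivered = 0.3949 x 0.01198 = 0.004731 mol.
For a 1:1 reaction, n(HBr) = 0.004731 mol.
[HBr] = 0.004731 mol / 0.03912 L = 0.121 M.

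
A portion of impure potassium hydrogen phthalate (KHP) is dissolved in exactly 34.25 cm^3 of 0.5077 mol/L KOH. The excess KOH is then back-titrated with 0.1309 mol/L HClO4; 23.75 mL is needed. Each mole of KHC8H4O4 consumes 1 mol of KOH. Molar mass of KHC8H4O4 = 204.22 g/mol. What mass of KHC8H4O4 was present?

2.92 g

Total n(KOH) added = 0.5077 x 0.03425 = 0.01739 mol.
n(HClO4) used = 0.1309 x 0.02375 = 0.003109 mol, which equals the excess n(KOH).
So n(KOH) consumed by the sample = 0.01739 - 0.003109 = 0.01428 mol.
n(KHC8H4O4) = 0.01428 / 1 = 0.01428 mol.
mass = 0.01428 mol x 204.22 g/mol = 2.92 g.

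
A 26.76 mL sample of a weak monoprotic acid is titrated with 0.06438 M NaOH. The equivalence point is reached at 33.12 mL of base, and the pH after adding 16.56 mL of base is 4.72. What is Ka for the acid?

16.56 mL is half of the equivalence volume, so this is the half-equivalence point where [HA] = [A^-].
At half-equivalence pH = pKa, so pKa = 4.72.
Ka = 10^(-4.72) = 1.9 x 10^-5.

1.9 x 10^-5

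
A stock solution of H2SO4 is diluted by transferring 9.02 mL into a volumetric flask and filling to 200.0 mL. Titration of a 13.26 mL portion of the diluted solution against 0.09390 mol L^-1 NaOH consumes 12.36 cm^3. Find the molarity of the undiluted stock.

n(NaOH) = 0.09390 x 0.01236 = 0.001161 mol.
n(H2SO4) in the aliquot = 0.001161 x 1/2 = 0.0005803 mol.
[diluted H2SO4] = 0.0005803 / 0.01326 = 0.04376 M.
Dilution factor = 200.0/9.020 = 22.17, so [stock] = 0.04376 x 22.17 = 0.970 M.

0.970 M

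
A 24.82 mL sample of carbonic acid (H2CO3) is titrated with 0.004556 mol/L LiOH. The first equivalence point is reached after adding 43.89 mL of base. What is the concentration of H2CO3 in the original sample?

n(LiOH) = 0.004556 x 0.04389 = 0.0002000 mol.
At the first equivalence point, 1 mol OH^- react per mol H2CO3, so n(H2CO3) = 0.0002000 / 1 = 0.0002000 mol.
[H2CO3] = 0.0002000 / 0.02482 L = 0.00806 M.

0.00806 M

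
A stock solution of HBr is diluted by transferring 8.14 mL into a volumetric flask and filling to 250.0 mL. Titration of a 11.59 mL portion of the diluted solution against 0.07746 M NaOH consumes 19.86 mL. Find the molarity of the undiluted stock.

n(NaOH) = 0.07746 x 0.01986 = 0.001538 mol.
n(HBr) in the aliquot = 0.001538 mol.
[diluted HBr] = 0.001538 / 0.01159 = 0.1327 M.
Dilution factor = 250.0/8.140 = 30.71, so [stock] = 0.1327 x 30.71 = 4.08 M.

4.08 M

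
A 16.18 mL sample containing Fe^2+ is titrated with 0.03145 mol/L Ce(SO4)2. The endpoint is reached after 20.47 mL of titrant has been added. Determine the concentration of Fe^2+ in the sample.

0.0398 M

n(Ce(SO4)2) = 0.03145 x 0.02047 = 0.0006438 mol.
From the balanced equation, 1 mol Ce(SO4)2 reacts with 1 mol Fe^2+, so n(Fe^2+) = 0.0006438 x 1/1 = 0.0006438 mol.
[Fe^2+] = 0.0006438 / 0.01618 L = 0.0398 M.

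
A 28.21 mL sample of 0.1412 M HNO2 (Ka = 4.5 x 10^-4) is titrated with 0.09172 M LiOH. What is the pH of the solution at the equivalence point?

8.05

n(HNO2) = 0.1412 x 0.02821 = 0.003983 mol; V(LiOH) at equivalence = 0.003983/0.09172 = 0.04343 L.
At equivalence all the acid is converted to NO2-; total volume = 0.02821 + 0.04343 = 0.07164 L, so [NO2-] = 0.003983/0.07164 = 0.05560 M.
Kb = Kw/Ka = 1.0e-14 / 4.5 x 10^-4 = 2.22e-11.
[OH^-] = sqrt(Kb x [NO2-]) = sqrt(2.22e-11 x 0.05560) = 1.11e-6 M.
pOH = 5.95, so pH = 14.00 - 5.95 = 8.05.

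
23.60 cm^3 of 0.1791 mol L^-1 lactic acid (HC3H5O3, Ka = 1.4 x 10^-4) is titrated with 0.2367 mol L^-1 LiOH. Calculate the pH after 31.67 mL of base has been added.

12.77

n(acid) = 0.1791 x 0.02360 = 0.004227 mol; n(LiOH) added = 0.2367 x 0.03167 = 0.007496 mol.
Base is in excess by 0.007496 - 0.004227 = 0.003270 mol in a total volume of 0.05527 L.
[OH^-] = 0.003270/0.05527 = 0.05916 M, so pOH = 1.23 and pH = 14.00 - 1.23 = 12.77.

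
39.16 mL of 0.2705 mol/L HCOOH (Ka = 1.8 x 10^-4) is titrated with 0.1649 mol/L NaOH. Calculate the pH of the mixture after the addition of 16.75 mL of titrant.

3.29

Initial n(HCOOH) = 0.2705 x 0.03916 = 0.01059 mol.
n(NaOH) added = 0.1649 x 0.01675 = 0.002762 mol, converting that many moles of HCOOH to HCOO-.
Remaining n(HCOOH) = 0.007831 mol; n(HCOO-) = 0.002762 mol.
By Henderson-Hasselbalch, pH = pKa + log([A^-]/[HA]) = 3.74 + log(0.002762/0.007831) = 3.74 + (-0.45) = 3.29.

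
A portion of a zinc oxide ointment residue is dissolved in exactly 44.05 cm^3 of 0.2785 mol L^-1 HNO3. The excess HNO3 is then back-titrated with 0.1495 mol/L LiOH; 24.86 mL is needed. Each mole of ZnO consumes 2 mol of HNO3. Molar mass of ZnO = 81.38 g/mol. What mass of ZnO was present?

Total n(HNO3) added = 0.2785 x 0.04405 = 0.01227 mol.
n(LiOH) used = 0.1495 x 0.02486 = 0.003717 mol, which equals the excess n(HNO3).
So n(HNO3) consumed by the sample = 0.01227 - 0.003717 = 0.008551 mol.
n(ZnO) = 0.008551 / 2 = 0.004276 mol.
mass = 0.004276 mol x 81.38 g/mol = 0.348 g.

0.348 g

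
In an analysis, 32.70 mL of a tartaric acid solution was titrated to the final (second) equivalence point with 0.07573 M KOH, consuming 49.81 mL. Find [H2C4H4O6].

n(KOH) = 0.07573 x 0.04981 = 0.003772 mol.
At the final (second) equivalence point, 2 mol OH^- react per mol H2C4H4O6, so n(H2C4H4O6) = 0.003772 / 2 = 0.001886 mol.
[H2C4H4O6] = 0.001886 / 0.03270 L = 0.0577 M.

0.0577 M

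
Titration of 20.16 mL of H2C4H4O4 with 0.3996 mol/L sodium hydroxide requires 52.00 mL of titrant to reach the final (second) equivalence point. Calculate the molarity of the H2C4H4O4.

n(NaOH) = 0.3996 x 0.05200 = 0.02078 mol.
At the final (second) equivalence point, 2 mol OH^- react per mol H2C4H4O4, so n(H2C4H4O4) = 0.02078 / 2 = 0.01039 mol.
[H2C4H4O4] = 0.01039 / 0.02016 L = 0.515 M.

0.515 M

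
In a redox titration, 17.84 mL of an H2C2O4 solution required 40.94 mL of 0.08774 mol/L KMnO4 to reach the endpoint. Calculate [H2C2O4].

n(KMnO4) = 0.08774 x 0.04094 = 0.003592 mol.
From the balanced equation, 2 mol KMnO4 reacts with 5 mol H2C2O4, so n(H2C2O4) = 0.003592 x 5/2 = 0.008980 mol.
[H2C2O4] = 0.008980 / 0.01784 L = 0.503 M.

0.503 M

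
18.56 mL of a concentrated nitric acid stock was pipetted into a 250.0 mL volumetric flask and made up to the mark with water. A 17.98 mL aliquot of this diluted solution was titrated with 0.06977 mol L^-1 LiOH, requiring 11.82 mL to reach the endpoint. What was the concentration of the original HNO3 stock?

n(LiOH) = 0.06977 x 0.01182 = 0.0008247 mol.
n(HNO3) in the aliquot = 0.0008247 mol.
[diluted HNO3] = 0.0008247 / 0.01798 = 0.04587 M.
Dilution factor = 250.0/18.56 = 13.47, so [stock] = 0.04587 x 13.47 = 0.618 M.

0.618 M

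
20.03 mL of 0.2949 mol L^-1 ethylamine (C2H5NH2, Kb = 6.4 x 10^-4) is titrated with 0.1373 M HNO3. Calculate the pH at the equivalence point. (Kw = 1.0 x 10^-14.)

n(C2H5NH2) = 0.2949 x 0.02003 = 0.005907 mol; V(HNO3) at equivalence = 0.005907/0.1373 = 0.04302 L.
At equivalence the base is fully converted to C2H5NH3+; total volume = 0.06305 L, so [C2H5NH3+] = 0.005907/0.06305 = 0.09368 M.
Ka(C2H5NH3+) = Kw/Kb = 1.0e-14 / 6.4 x 10^-4 = 1.56e-11.
[H^+] = sqrt(Ka x [C2H5NH3+]) = sqrt(1.56e-11 x 0.09368) = 1.21e-6 M.
pH = -log(1.21e-6) = 5.92.

5.92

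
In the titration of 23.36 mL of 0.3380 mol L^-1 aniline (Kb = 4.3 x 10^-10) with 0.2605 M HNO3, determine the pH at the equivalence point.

n(C6H5NH2) = 0.3380 x 0.02336 = 0.007896 mol; V(HNO3) at equivalence = 0.007896/0.2605 = 0.03031 L.
At equivalence the base is fully converted to C6H5NH3+; total volume = 0.05367 L, so [C6H5NH3+] = 0.007896/0.05367 = 0.1471 M.
Ka(C6H5NH3+) = Kw/Kb = 1.0e-14 / 4.3 x 10^-10 = 2.33e-5.
[H^+] = sqrt(Ka x [C6H5NH3+]) = sqrt(2.33e-5 x 0.1471) = 0.00185 M.
pH = -log(0.00185) = 2.73.

2.73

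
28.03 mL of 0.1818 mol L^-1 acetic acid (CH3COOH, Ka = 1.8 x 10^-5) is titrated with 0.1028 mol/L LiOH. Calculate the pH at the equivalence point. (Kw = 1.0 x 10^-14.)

n(CH3COOH) = 0.1818 x 0.02803 = 0.005096 mol; V(LiOH) at equivalence = 0.005096/0.1028 = 0.04957 L.
At equivalence all the acid is converted to CH3COO-; total volume = 0.02803 + 0.04957 = 0.07760 L, so [CH3COO-] = 0.005096/0.07760 = 0.06567 M.
Kb = Kw/Ka = 1.0e-14 / 1.8 x 10^-5 = 5.56e-10.
[OH^-] = sqrt(Kb x [CH3COO-]) = sqrt(5.56e-10 x 0.06567) = 6.04e-6 M.
pOH = 5.22, so pH = 14.00 - 5.22 = 8.78.

8.78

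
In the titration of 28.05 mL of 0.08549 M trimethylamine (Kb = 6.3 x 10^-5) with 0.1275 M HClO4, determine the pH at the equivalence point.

5.55

n((CH3)3N) = 0.08549 x 0.02805 = 0.002398 mol; V(HClO4) at equivalence = 0.002398/0.1275 = 0.01881 L.
At equivalence the base is fully converted to (CH3)3NH+; total volume = 0.04686 L, so [(CH3)3NH+] = 0.002398/0.04686 = 0.05118 M.
Ka((CH3)3NH+) = Kw/Kb = 1.0e-14 / 6.3 x 10^-5 = 1.59e-10.
[H^+] = sqrt(Ka x [(CH3)3NH+]) = sqrt(1.59e-10 x 0.05118) = 2.85e-6 M.
pH = -log(2.85e-6) = 5.55.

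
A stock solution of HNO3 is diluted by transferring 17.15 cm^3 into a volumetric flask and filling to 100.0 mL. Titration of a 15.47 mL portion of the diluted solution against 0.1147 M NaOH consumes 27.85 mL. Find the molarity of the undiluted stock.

1.20 M

n(NaOH) = 0.1147 x 0.02785 = 0.003194 mol.
n(HNO3) in the aliquot = 0.003194 mol.
[diluted HNO3] = 0.003194 / 0.01547 = 0.2065 M.
Dilution factor = 100.0/17.15 = 5.831, so [stock] = 0.2065 x 5.831 = 1.20 M.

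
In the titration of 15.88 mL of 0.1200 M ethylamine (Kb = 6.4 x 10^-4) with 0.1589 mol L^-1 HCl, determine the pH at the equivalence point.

n(C2H5NH2) = 0.1200 x 0.01588 = 0.001906 mol; V(HCl) at equivalence = 0.001906/0.1589 = 0.01199 L.
At equivalence the base is fully converted to C2H5NH3+; total volume = 0.02787 L, so [C2H5NH3+] = 0.001906/0.02787 = 0.06837 M.
Ka(C2H5NH3+) = Kw/Kb = 1.0e-14 / 6.4 x 10^-4 = 1.56e-11.
[H^+] = sqrt(Ka x [C2H5NH3+]) = sqrt(1.56e-11 x 0.06837) = 1.03e-6 M.
pH = -log(1.03e-6) = 5.99.

5.99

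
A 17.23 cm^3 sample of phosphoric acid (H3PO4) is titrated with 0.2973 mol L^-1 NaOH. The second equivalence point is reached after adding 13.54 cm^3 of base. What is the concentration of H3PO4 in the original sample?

n(NaOH) = 0.2973 x 0.01354 = 0.004025 mol.
At the second equivalence point, 2 mol OH^- react per mol H3PO4, so n(H3PO4) = 0.004025 / 2 = 0.002013 mol.
[H3PO4] = 0.002013 / 0.01723 L = 0.117 M.

0.117 M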